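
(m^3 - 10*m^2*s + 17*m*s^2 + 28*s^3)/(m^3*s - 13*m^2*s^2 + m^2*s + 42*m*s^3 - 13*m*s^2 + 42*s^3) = (-m^2 + 3*m*s + 4*s^2)/(s*(-m^2 + 6*m*s - m + 6*s))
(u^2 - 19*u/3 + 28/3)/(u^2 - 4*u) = (u - 7/3)/u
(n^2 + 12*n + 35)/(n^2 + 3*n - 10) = (n + 7)/(n - 2)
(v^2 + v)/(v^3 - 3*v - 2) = v/(v^2 - v - 2)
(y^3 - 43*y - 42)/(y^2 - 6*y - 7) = y + 6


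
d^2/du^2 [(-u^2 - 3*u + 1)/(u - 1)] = -6/(u^3 - 3*u^2 + 3*u - 1)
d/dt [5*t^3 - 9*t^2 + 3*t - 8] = 15*t^2 - 18*t + 3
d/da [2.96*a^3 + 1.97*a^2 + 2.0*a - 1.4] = 8.88*a^2 + 3.94*a + 2.0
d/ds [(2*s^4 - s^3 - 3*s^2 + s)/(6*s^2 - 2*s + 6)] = (12*s^5 - 9*s^4 + 26*s^3 - 9*s^2 - 18*s + 3)/(2*(9*s^4 - 6*s^3 + 19*s^2 - 6*s + 9))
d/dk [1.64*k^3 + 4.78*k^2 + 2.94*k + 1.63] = 4.92*k^2 + 9.56*k + 2.94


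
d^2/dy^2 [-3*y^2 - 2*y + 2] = -6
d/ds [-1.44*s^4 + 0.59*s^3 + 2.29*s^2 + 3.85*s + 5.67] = -5.76*s^3 + 1.77*s^2 + 4.58*s + 3.85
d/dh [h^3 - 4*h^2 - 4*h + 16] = 3*h^2 - 8*h - 4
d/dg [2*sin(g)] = 2*cos(g)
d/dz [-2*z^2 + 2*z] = 2 - 4*z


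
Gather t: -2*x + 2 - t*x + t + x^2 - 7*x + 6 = t*(1 - x) + x^2 - 9*x + 8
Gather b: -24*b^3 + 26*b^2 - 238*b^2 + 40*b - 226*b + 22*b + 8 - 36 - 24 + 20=-24*b^3 - 212*b^2 - 164*b - 32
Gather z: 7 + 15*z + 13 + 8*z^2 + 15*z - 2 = 8*z^2 + 30*z + 18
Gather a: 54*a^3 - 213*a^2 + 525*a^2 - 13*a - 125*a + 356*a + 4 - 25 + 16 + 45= 54*a^3 + 312*a^2 + 218*a + 40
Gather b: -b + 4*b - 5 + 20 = 3*b + 15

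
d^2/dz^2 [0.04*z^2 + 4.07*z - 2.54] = 0.0800000000000000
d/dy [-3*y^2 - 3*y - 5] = -6*y - 3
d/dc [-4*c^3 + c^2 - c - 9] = -12*c^2 + 2*c - 1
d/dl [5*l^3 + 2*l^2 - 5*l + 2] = 15*l^2 + 4*l - 5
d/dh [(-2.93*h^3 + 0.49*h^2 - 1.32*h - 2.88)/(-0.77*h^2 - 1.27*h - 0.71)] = (2.2561*h^4 + 7.4422*h^3 + 4.6022*h^2 - 5.131*h - 2.7204)/(0.5929*h^4 + 1.9558*h^3 + 2.7063*h^2 + 1.8034*h + 0.5041)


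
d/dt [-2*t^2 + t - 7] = 1 - 4*t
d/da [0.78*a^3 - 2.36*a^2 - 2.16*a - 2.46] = 2.34*a^2 - 4.72*a - 2.16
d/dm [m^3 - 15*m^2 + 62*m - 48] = 3*m^2 - 30*m + 62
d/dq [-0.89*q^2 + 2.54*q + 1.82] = 2.54 - 1.78*q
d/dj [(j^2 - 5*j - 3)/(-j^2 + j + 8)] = (-4*j^2 + 10*j - 37)/(j^4 - 2*j^3 - 15*j^2 + 16*j + 64)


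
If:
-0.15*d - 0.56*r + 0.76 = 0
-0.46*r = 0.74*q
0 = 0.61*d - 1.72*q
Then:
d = -4.48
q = -1.59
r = 2.56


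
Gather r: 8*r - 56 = 8*r - 56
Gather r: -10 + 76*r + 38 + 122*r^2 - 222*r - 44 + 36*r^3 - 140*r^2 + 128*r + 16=36*r^3 - 18*r^2 - 18*r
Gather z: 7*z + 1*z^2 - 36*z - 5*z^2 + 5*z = -4*z^2 - 24*z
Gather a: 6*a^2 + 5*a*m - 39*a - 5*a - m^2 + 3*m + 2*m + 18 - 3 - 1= 6*a^2 + a*(5*m - 44) - m^2 + 5*m + 14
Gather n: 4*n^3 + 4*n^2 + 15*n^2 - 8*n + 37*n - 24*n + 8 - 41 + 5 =4*n^3 + 19*n^2 + 5*n - 28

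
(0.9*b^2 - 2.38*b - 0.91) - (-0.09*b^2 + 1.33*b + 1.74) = 0.99*b^2 - 3.71*b - 2.65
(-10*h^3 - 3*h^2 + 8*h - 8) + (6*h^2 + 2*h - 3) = -10*h^3 + 3*h^2 + 10*h - 11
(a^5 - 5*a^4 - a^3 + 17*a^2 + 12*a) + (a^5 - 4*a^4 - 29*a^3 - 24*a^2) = 2*a^5 - 9*a^4 - 30*a^3 - 7*a^2 + 12*a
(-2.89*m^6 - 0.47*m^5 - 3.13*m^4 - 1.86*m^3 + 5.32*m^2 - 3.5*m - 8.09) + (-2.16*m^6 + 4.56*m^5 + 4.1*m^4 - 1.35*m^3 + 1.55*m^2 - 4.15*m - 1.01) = -5.05*m^6 + 4.09*m^5 + 0.97*m^4 - 3.21*m^3 + 6.87*m^2 - 7.65*m - 9.1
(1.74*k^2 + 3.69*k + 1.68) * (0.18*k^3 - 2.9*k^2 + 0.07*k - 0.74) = 0.3132*k^5 - 4.3818*k^4 - 10.2768*k^3 - 5.9013*k^2 - 2.613*k - 1.2432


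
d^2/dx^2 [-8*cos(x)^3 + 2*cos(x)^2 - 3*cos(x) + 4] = 9*cos(x) - 4*cos(2*x) + 18*cos(3*x)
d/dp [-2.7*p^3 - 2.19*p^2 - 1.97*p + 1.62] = -8.1*p^2 - 4.38*p - 1.97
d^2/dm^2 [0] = 0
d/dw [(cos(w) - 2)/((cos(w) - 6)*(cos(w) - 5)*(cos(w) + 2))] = (75*cos(w) - 15*cos(2*w) + cos(3*w) - 167)*sin(w)/(2*(cos(w) - 6)^2*(cos(w) - 5)^2*(cos(w) + 2)^2)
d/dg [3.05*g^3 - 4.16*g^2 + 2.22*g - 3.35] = 9.15*g^2 - 8.32*g + 2.22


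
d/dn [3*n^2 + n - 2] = 6*n + 1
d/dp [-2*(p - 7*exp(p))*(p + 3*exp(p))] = 8*p*exp(p) - 4*p + 84*exp(2*p) + 8*exp(p)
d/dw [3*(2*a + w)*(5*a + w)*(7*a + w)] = 177*a^2 + 84*a*w + 9*w^2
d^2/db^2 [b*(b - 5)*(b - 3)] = 6*b - 16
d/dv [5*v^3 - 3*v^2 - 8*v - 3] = 15*v^2 - 6*v - 8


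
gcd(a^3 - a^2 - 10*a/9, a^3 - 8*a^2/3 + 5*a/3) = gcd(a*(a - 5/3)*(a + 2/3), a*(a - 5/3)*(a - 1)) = a^2 - 5*a/3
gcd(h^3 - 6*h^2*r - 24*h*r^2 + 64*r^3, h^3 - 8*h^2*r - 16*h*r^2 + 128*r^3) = -h^2 + 4*h*r + 32*r^2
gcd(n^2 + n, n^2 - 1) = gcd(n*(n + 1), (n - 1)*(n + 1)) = n + 1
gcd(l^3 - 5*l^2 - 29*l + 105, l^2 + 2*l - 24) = 1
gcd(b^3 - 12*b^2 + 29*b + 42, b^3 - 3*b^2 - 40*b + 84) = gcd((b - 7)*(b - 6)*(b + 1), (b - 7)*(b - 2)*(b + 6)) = b - 7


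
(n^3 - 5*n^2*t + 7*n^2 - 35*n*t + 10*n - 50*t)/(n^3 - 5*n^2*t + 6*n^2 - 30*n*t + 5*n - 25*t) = (n + 2)/(n + 1)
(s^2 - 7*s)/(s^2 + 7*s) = (s - 7)/(s + 7)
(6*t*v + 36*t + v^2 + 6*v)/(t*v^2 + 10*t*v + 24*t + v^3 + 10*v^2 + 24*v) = (6*t + v)/(t*v + 4*t + v^2 + 4*v)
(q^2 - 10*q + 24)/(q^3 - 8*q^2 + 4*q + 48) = 1/(q + 2)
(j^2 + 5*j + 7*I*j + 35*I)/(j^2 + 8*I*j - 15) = (j^2 + j*(5 + 7*I) + 35*I)/(j^2 + 8*I*j - 15)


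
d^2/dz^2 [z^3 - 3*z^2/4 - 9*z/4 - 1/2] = 6*z - 3/2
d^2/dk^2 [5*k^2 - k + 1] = 10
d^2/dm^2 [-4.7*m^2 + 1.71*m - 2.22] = -9.40000000000000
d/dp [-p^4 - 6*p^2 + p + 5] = -4*p^3 - 12*p + 1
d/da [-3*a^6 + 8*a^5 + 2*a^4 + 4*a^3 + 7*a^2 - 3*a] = -18*a^5 + 40*a^4 + 8*a^3 + 12*a^2 + 14*a - 3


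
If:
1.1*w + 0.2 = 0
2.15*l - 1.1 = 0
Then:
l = 0.51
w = -0.18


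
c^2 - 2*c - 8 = (c - 4)*(c + 2)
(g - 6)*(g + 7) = g^2 + g - 42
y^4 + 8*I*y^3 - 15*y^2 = y^2*(y + 3*I)*(y + 5*I)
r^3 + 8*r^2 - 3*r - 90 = (r - 3)*(r + 5)*(r + 6)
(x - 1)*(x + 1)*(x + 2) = x^3 + 2*x^2 - x - 2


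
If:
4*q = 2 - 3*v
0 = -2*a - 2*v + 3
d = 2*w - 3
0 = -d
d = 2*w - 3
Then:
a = 3/2 - v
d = 0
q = 1/2 - 3*v/4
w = 3/2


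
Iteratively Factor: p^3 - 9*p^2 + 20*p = (p)*(p^2 - 9*p + 20) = p*(p - 5)*(p - 4)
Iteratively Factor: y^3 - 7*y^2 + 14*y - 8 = (y - 4)*(y^2 - 3*y + 2) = (y - 4)*(y - 2)*(y - 1)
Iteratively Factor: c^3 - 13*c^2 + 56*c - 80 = (c - 5)*(c^2 - 8*c + 16) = (c - 5)*(c - 4)*(c - 4)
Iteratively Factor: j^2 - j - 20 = (j + 4)*(j - 5)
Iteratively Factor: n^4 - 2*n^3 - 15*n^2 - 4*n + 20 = (n + 2)*(n^3 - 4*n^2 - 7*n + 10) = (n - 1)*(n + 2)*(n^2 - 3*n - 10) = (n - 1)*(n + 2)^2*(n - 5)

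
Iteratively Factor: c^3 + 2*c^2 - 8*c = (c + 4)*(c^2 - 2*c) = (c - 2)*(c + 4)*(c)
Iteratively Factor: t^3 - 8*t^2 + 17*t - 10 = (t - 1)*(t^2 - 7*t + 10) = (t - 5)*(t - 1)*(t - 2)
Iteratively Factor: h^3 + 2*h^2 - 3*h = (h - 1)*(h^2 + 3*h) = h*(h - 1)*(h + 3)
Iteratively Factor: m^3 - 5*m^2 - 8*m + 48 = (m + 3)*(m^2 - 8*m + 16) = (m - 4)*(m + 3)*(m - 4)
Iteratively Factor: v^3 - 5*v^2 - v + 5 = (v + 1)*(v^2 - 6*v + 5) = (v - 1)*(v + 1)*(v - 5)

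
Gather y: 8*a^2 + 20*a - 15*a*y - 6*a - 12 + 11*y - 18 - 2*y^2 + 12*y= 8*a^2 + 14*a - 2*y^2 + y*(23 - 15*a) - 30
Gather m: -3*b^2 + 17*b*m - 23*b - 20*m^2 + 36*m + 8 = -3*b^2 - 23*b - 20*m^2 + m*(17*b + 36) + 8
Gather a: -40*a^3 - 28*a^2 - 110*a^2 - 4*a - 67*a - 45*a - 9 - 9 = -40*a^3 - 138*a^2 - 116*a - 18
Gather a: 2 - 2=0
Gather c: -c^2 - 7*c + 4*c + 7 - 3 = -c^2 - 3*c + 4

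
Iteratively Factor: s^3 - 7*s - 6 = (s - 3)*(s^2 + 3*s + 2) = (s - 3)*(s + 1)*(s + 2)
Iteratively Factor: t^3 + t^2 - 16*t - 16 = (t - 4)*(t^2 + 5*t + 4) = (t - 4)*(t + 1)*(t + 4)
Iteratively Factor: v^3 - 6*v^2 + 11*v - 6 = (v - 3)*(v^2 - 3*v + 2) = (v - 3)*(v - 1)*(v - 2)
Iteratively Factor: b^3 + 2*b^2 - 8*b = (b)*(b^2 + 2*b - 8) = b*(b - 2)*(b + 4)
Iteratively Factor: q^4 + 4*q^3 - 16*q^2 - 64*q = (q - 4)*(q^3 + 8*q^2 + 16*q) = (q - 4)*(q + 4)*(q^2 + 4*q) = q*(q - 4)*(q + 4)*(q + 4)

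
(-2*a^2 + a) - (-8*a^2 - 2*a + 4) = 6*a^2 + 3*a - 4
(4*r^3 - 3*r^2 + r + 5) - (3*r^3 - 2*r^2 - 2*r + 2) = r^3 - r^2 + 3*r + 3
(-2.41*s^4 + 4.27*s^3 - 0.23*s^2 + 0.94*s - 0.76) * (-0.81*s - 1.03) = 1.9521*s^5 - 0.976399999999999*s^4 - 4.2118*s^3 - 0.5245*s^2 - 0.3526*s + 0.7828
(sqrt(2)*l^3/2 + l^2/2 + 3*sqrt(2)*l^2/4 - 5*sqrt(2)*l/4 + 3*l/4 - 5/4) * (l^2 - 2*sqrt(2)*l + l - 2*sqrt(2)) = sqrt(2)*l^5/2 - 3*l^4/2 + 5*sqrt(2)*l^4/4 - 15*l^3/4 - 3*sqrt(2)*l^3/2 - 15*sqrt(2)*l^2/4 + 3*l^2/2 + sqrt(2)*l + 15*l/4 + 5*sqrt(2)/2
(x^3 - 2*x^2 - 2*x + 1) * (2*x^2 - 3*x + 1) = 2*x^5 - 7*x^4 + 3*x^3 + 6*x^2 - 5*x + 1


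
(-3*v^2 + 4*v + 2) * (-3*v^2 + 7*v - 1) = 9*v^4 - 33*v^3 + 25*v^2 + 10*v - 2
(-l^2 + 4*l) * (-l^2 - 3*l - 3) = l^4 - l^3 - 9*l^2 - 12*l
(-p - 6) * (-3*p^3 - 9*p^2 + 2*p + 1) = 3*p^4 + 27*p^3 + 52*p^2 - 13*p - 6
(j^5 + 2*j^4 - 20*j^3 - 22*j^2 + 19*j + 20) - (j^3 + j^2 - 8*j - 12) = j^5 + 2*j^4 - 21*j^3 - 23*j^2 + 27*j + 32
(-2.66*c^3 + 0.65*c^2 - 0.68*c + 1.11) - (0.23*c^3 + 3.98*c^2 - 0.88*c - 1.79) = -2.89*c^3 - 3.33*c^2 + 0.2*c + 2.9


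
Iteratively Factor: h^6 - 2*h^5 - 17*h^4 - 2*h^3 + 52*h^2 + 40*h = (h + 2)*(h^5 - 4*h^4 - 9*h^3 + 16*h^2 + 20*h) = (h + 2)^2*(h^4 - 6*h^3 + 3*h^2 + 10*h) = (h - 5)*(h + 2)^2*(h^3 - h^2 - 2*h) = (h - 5)*(h - 2)*(h + 2)^2*(h^2 + h) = (h - 5)*(h - 2)*(h + 1)*(h + 2)^2*(h)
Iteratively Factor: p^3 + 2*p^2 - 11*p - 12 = (p + 1)*(p^2 + p - 12) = (p + 1)*(p + 4)*(p - 3)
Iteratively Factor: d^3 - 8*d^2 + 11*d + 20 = (d - 5)*(d^2 - 3*d - 4) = (d - 5)*(d + 1)*(d - 4)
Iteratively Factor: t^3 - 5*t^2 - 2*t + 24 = (t - 4)*(t^2 - t - 6) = (t - 4)*(t + 2)*(t - 3)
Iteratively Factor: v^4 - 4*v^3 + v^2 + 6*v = (v - 3)*(v^3 - v^2 - 2*v) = (v - 3)*(v - 2)*(v^2 + v) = (v - 3)*(v - 2)*(v + 1)*(v)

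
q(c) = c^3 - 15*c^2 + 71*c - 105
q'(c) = 3*c^2 - 30*c + 71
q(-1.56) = -256.06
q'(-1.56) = 125.10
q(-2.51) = -393.52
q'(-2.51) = 165.20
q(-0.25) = -123.70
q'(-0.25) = 78.69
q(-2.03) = -319.31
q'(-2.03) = 144.26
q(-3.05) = -489.46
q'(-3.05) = 190.41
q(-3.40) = -559.10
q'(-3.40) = 207.68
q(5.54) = -2.00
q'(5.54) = -3.13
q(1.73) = -21.89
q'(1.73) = 28.08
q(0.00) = -105.00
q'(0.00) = 71.00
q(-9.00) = -2688.00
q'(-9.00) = 584.00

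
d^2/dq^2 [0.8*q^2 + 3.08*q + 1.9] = 1.60000000000000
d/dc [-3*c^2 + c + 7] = 1 - 6*c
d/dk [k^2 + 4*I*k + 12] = 2*k + 4*I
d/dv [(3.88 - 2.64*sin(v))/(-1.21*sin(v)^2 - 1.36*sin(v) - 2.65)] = (-3.1944*sin(v)^2 + 9.3896*sin(v) + 12.2728)*cos(v)/(1.4641*sin(v)^4 + 3.2912*sin(v)^3 + 8.2626*sin(v)^2 + 7.208*sin(v) + 7.0225)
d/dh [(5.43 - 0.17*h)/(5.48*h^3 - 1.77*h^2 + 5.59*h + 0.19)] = (1.8632*h^3 - 89.5701*h^2 + 19.2222*h - 30.386)/(30.0304*h^6 - 19.3992*h^5 + 64.3993*h^4 - 17.7062*h^3 + 30.5755*h^2 + 2.1242*h + 0.0361)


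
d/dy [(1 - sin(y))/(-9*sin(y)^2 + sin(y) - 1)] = 9*(2 - sin(y))*sin(y)*cos(y)/(9*sin(y)^2 - sin(y) + 1)^2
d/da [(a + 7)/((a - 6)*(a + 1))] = (-a^2 - 14*a + 29)/(a^4 - 10*a^3 + 13*a^2 + 60*a + 36)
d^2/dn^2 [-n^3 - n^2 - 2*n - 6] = -6*n - 2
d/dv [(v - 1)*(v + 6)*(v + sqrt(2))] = 3*v^2 + 2*sqrt(2)*v + 10*v - 6 + 5*sqrt(2)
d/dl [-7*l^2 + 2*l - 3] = 2 - 14*l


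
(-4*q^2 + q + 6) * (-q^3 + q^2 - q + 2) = 4*q^5 - 5*q^4 - q^3 - 3*q^2 - 4*q + 12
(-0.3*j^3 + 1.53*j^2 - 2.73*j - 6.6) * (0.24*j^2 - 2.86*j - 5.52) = -0.072*j^5 + 1.2252*j^4 - 3.375*j^3 - 2.2218*j^2 + 33.9456*j + 36.432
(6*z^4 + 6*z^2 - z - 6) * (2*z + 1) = 12*z^5 + 6*z^4 + 12*z^3 + 4*z^2 - 13*z - 6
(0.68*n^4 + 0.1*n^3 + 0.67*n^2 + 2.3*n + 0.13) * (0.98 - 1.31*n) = -0.8908*n^5 + 0.5354*n^4 - 0.7797*n^3 - 2.3564*n^2 + 2.0837*n + 0.1274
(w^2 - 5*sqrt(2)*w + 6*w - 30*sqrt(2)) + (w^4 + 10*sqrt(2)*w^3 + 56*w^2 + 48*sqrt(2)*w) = w^4 + 10*sqrt(2)*w^3 + 57*w^2 + 6*w + 43*sqrt(2)*w - 30*sqrt(2)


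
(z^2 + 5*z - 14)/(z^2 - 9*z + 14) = (z + 7)/(z - 7)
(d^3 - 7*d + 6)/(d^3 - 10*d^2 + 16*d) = (d^2 + 2*d - 3)/(d*(d - 8))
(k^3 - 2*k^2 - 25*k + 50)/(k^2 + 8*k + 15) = (k^2 - 7*k + 10)/(k + 3)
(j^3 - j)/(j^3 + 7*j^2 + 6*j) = (j - 1)/(j + 6)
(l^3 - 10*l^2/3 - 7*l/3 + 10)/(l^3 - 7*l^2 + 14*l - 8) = (l^2 - 4*l/3 - 5)/(l^2 - 5*l + 4)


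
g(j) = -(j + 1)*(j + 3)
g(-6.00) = -15.00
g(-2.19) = 0.96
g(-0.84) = -0.35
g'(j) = -2*j - 4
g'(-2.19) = 0.38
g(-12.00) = -99.00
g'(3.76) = -11.52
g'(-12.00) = 20.00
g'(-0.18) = -3.64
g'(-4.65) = 5.30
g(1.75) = -13.06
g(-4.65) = -6.02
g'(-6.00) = 8.00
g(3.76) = -32.18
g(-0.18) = -2.31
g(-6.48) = -19.07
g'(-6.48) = 8.96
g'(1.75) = -7.50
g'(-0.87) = -2.26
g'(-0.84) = -2.32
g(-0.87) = -0.28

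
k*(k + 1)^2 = k^3 + 2*k^2 + k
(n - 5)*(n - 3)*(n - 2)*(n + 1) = n^4 - 9*n^3 + 21*n^2 + n - 30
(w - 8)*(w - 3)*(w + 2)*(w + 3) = w^4 - 6*w^3 - 25*w^2 + 54*w + 144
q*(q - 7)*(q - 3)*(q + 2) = q^4 - 8*q^3 + q^2 + 42*q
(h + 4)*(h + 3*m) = h^2 + 3*h*m + 4*h + 12*m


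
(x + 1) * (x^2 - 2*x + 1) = x^3 - x^2 - x + 1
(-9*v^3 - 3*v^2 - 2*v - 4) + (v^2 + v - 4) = -9*v^3 - 2*v^2 - v - 8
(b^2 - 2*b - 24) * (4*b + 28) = 4*b^3 + 20*b^2 - 152*b - 672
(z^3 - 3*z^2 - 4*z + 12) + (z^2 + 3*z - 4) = z^3 - 2*z^2 - z + 8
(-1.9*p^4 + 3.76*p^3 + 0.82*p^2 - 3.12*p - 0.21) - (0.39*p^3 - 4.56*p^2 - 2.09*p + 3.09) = -1.9*p^4 + 3.37*p^3 + 5.38*p^2 - 1.03*p - 3.3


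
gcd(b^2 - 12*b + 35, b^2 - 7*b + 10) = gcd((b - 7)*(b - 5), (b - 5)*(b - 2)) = b - 5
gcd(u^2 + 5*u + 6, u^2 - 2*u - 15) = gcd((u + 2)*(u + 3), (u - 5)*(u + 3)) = u + 3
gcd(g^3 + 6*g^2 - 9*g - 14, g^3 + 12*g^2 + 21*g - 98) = g^2 + 5*g - 14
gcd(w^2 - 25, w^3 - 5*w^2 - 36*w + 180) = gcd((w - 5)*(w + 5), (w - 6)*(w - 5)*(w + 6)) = w - 5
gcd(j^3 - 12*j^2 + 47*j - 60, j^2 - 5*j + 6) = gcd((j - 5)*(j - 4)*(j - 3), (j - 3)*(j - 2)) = j - 3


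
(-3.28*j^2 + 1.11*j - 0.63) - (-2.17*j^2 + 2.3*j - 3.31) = -1.11*j^2 - 1.19*j + 2.68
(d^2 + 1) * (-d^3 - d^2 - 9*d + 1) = -d^5 - d^4 - 10*d^3 - 9*d + 1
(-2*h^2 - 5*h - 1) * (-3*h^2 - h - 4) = 6*h^4 + 17*h^3 + 16*h^2 + 21*h + 4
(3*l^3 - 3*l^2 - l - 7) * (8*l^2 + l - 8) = 24*l^5 - 21*l^4 - 35*l^3 - 33*l^2 + l + 56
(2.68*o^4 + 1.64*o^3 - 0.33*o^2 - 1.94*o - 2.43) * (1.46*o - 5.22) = 3.9128*o^5 - 11.5952*o^4 - 9.0426*o^3 - 1.1098*o^2 + 6.579*o + 12.6846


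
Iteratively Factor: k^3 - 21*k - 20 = (k - 5)*(k^2 + 5*k + 4) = (k - 5)*(k + 1)*(k + 4)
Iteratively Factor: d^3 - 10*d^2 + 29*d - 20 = (d - 5)*(d^2 - 5*d + 4) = (d - 5)*(d - 1)*(d - 4)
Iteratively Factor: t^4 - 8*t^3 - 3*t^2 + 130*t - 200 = (t + 4)*(t^3 - 12*t^2 + 45*t - 50) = (t - 2)*(t + 4)*(t^2 - 10*t + 25) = (t - 5)*(t - 2)*(t + 4)*(t - 5)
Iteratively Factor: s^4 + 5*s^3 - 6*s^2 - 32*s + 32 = (s + 4)*(s^3 + s^2 - 10*s + 8) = (s + 4)^2*(s^2 - 3*s + 2) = (s - 2)*(s + 4)^2*(s - 1)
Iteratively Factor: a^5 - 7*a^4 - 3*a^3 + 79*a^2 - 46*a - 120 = (a - 5)*(a^4 - 2*a^3 - 13*a^2 + 14*a + 24) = (a - 5)*(a - 2)*(a^3 - 13*a - 12) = (a - 5)*(a - 2)*(a + 1)*(a^2 - a - 12) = (a - 5)*(a - 4)*(a - 2)*(a + 1)*(a + 3)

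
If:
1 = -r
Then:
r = -1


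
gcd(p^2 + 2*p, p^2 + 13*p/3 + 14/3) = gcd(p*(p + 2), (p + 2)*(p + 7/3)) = p + 2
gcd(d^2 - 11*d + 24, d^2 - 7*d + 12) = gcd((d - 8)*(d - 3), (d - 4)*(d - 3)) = d - 3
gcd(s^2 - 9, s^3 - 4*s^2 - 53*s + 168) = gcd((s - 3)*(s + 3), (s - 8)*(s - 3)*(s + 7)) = s - 3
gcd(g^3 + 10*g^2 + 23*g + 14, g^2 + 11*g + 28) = g + 7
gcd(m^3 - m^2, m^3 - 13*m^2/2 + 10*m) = m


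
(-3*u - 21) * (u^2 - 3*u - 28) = -3*u^3 - 12*u^2 + 147*u + 588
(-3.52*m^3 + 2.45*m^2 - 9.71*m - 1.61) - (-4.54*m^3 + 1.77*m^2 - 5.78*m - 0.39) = 1.02*m^3 + 0.68*m^2 - 3.93*m - 1.22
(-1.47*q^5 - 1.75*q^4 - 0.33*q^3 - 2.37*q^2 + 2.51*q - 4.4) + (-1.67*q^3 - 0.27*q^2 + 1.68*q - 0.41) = -1.47*q^5 - 1.75*q^4 - 2.0*q^3 - 2.64*q^2 + 4.19*q - 4.81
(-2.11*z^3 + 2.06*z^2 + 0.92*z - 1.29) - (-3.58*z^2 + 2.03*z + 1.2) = -2.11*z^3 + 5.64*z^2 - 1.11*z - 2.49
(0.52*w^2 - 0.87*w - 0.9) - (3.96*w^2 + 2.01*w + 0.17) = -3.44*w^2 - 2.88*w - 1.07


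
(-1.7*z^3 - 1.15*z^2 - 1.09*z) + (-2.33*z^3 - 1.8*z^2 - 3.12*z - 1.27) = -4.03*z^3 - 2.95*z^2 - 4.21*z - 1.27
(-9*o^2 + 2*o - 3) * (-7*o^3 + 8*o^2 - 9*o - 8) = 63*o^5 - 86*o^4 + 118*o^3 + 30*o^2 + 11*o + 24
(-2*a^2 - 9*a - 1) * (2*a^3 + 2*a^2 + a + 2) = -4*a^5 - 22*a^4 - 22*a^3 - 15*a^2 - 19*a - 2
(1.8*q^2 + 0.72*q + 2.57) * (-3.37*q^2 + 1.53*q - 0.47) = -6.066*q^4 + 0.3276*q^3 - 8.4053*q^2 + 3.5937*q - 1.2079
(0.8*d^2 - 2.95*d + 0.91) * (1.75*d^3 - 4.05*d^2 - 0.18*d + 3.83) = 1.4*d^5 - 8.4025*d^4 + 13.396*d^3 - 0.0904999999999997*d^2 - 11.4623*d + 3.4853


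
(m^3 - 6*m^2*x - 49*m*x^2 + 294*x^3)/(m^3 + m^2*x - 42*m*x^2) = (m - 7*x)/m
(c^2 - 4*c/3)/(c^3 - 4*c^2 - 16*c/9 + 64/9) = 3*c/(3*c^2 - 8*c - 16)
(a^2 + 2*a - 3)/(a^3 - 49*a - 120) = (a - 1)/(a^2 - 3*a - 40)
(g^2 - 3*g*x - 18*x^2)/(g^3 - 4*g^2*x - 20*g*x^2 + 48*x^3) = (-g - 3*x)/(-g^2 - 2*g*x + 8*x^2)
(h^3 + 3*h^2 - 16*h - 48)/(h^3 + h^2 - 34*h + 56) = (h^2 + 7*h + 12)/(h^2 + 5*h - 14)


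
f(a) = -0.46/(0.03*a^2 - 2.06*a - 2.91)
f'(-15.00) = -0.00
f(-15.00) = -0.01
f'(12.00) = -0.00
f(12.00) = 0.02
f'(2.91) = -0.01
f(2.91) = 0.05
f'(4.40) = -0.01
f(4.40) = 0.04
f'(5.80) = -0.00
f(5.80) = 0.03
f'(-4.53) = -0.02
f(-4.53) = -0.07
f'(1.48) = -0.03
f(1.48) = 0.08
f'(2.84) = -0.01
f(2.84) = 0.05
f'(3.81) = -0.01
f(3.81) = 0.04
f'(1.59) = -0.02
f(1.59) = 0.08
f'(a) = -0.46*(2.06 - 0.06*a)/(0.03*a^2 - 2.06*a - 2.91)^2 = (0.0276*a - 0.9476)/(-0.03*a^2 + 2.06*a + 2.91)^2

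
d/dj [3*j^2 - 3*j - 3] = 6*j - 3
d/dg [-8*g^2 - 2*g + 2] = -16*g - 2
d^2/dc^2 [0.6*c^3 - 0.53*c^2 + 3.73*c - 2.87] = 3.6*c - 1.06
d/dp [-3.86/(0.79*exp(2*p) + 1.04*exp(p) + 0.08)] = (6.0988*exp(p) + 4.0144)*exp(p)/(0.79*exp(2*p) + 1.04*exp(p) + 0.08)^2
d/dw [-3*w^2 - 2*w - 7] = -6*w - 2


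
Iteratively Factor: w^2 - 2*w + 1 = (w - 1)*(w - 1)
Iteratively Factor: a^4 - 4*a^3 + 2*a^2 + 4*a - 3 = (a - 1)*(a^3 - 3*a^2 - a + 3) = (a - 1)^2*(a^2 - 2*a - 3) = (a - 1)^2*(a + 1)*(a - 3)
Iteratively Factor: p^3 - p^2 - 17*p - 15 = (p + 1)*(p^2 - 2*p - 15) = (p - 5)*(p + 1)*(p + 3)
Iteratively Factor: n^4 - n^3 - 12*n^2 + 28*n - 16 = (n + 4)*(n^3 - 5*n^2 + 8*n - 4) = (n - 1)*(n + 4)*(n^2 - 4*n + 4) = (n - 2)*(n - 1)*(n + 4)*(n - 2)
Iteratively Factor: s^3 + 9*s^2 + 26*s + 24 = (s + 3)*(s^2 + 6*s + 8) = (s + 2)*(s + 3)*(s + 4)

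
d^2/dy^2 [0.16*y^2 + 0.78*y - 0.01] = 0.320000000000000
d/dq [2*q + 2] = 2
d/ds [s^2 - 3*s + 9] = 2*s - 3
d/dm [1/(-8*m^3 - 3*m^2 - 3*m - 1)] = 3*(8*m^2 + 2*m + 1)/(8*m^3 + 3*m^2 + 3*m + 1)^2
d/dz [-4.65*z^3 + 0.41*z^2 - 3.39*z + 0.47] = -13.95*z^2 + 0.82*z - 3.39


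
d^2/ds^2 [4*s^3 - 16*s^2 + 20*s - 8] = 24*s - 32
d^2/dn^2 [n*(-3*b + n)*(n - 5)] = -6*b + 6*n - 10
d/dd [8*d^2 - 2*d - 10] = 16*d - 2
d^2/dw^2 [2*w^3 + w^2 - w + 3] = 12*w + 2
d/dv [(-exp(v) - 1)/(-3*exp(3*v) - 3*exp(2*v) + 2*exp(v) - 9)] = (-(exp(v) + 1)*(9*exp(2*v) + 6*exp(v) - 2) + 3*exp(3*v) + 3*exp(2*v) - 2*exp(v) + 9)*exp(v)/(3*exp(3*v) + 3*exp(2*v) - 2*exp(v) + 9)^2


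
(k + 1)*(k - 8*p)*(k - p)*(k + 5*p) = k^4 - 4*k^3*p + k^3 - 37*k^2*p^2 - 4*k^2*p + 40*k*p^3 - 37*k*p^2 + 40*p^3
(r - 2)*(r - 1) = r^2 - 3*r + 2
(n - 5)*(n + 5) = n^2 - 25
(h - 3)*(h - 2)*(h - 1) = h^3 - 6*h^2 + 11*h - 6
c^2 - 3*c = c*(c - 3)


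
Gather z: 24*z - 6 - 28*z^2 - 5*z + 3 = -28*z^2 + 19*z - 3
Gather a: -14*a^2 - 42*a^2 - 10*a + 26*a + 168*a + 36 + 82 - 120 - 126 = -56*a^2 + 184*a - 128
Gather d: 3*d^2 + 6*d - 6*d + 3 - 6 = 3*d^2 - 3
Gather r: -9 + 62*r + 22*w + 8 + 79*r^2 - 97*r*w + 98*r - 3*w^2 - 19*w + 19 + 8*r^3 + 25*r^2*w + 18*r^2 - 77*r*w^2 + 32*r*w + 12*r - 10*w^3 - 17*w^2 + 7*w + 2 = 8*r^3 + r^2*(25*w + 97) + r*(-77*w^2 - 65*w + 172) - 10*w^3 - 20*w^2 + 10*w + 20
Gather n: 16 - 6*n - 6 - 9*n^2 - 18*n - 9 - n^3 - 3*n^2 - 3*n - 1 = -n^3 - 12*n^2 - 27*n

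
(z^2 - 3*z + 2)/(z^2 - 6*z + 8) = (z - 1)/(z - 4)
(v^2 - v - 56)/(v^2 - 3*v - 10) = (-v^2 + v + 56)/(-v^2 + 3*v + 10)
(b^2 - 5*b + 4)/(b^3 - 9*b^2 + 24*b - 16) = 1/(b - 4)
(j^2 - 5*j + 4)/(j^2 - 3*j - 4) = (j - 1)/(j + 1)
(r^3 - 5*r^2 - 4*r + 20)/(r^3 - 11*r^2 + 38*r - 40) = (r + 2)/(r - 4)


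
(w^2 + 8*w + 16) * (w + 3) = w^3 + 11*w^2 + 40*w + 48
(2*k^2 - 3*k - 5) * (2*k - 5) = 4*k^3 - 16*k^2 + 5*k + 25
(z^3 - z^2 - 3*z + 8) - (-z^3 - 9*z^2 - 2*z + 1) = 2*z^3 + 8*z^2 - z + 7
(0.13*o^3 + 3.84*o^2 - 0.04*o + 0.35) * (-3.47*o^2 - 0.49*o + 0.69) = -0.4511*o^5 - 13.3885*o^4 - 1.6531*o^3 + 1.4547*o^2 - 0.1991*o + 0.2415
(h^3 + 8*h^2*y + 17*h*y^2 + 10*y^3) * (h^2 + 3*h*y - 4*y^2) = h^5 + 11*h^4*y + 37*h^3*y^2 + 29*h^2*y^3 - 38*h*y^4 - 40*y^5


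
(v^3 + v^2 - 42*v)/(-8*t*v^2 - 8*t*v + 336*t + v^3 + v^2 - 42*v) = -v/(8*t - v)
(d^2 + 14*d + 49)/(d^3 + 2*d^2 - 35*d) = (d + 7)/(d*(d - 5))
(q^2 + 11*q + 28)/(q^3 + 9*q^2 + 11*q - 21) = (q + 4)/(q^2 + 2*q - 3)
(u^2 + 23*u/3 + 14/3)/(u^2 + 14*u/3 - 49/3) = (3*u + 2)/(3*u - 7)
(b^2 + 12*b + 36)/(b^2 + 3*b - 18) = (b + 6)/(b - 3)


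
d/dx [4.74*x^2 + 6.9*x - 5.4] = 9.48*x + 6.9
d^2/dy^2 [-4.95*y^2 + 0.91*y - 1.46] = -9.90000000000000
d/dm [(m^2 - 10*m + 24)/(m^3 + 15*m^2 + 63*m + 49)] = (-m^3 + 27*m^2 - 48*m - 286)/(m^5 + 23*m^4 + 190*m^3 + 658*m^2 + 833*m + 343)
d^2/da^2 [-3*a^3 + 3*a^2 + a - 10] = 6 - 18*a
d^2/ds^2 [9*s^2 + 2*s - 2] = 18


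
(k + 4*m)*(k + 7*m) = k^2 + 11*k*m + 28*m^2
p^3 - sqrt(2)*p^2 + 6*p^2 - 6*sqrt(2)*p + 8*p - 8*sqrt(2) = (p + 2)*(p + 4)*(p - sqrt(2))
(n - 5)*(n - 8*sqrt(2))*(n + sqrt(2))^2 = n^4 - 6*sqrt(2)*n^3 - 5*n^3 - 30*n^2 + 30*sqrt(2)*n^2 - 16*sqrt(2)*n + 150*n + 80*sqrt(2)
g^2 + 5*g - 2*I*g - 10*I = (g + 5)*(g - 2*I)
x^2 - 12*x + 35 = (x - 7)*(x - 5)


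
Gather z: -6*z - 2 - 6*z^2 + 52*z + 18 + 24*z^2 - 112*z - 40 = 18*z^2 - 66*z - 24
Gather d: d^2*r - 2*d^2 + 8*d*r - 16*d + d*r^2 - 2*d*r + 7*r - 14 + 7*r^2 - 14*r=d^2*(r - 2) + d*(r^2 + 6*r - 16) + 7*r^2 - 7*r - 14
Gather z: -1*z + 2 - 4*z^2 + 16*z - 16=-4*z^2 + 15*z - 14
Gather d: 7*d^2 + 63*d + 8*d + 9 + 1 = 7*d^2 + 71*d + 10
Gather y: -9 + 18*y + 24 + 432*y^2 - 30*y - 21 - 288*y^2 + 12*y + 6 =144*y^2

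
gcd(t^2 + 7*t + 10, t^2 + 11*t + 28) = 1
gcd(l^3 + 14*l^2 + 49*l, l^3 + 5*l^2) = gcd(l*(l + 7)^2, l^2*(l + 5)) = l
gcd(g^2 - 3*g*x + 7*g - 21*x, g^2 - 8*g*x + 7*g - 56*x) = g + 7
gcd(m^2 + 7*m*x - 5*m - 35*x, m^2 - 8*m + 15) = m - 5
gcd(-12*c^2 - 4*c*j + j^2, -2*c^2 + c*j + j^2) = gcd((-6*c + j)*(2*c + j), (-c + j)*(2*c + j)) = 2*c + j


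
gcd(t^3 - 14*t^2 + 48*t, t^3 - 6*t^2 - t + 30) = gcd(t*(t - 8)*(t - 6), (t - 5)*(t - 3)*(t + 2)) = 1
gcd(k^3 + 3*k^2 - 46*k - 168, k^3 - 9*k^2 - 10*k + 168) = k^2 - 3*k - 28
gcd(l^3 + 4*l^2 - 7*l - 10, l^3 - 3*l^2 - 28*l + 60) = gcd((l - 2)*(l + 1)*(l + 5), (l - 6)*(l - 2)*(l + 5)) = l^2 + 3*l - 10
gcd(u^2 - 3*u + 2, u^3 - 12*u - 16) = 1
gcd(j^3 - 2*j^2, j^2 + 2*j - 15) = 1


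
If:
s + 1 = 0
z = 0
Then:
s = -1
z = 0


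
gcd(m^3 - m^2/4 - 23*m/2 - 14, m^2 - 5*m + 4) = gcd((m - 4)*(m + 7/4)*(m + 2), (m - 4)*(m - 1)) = m - 4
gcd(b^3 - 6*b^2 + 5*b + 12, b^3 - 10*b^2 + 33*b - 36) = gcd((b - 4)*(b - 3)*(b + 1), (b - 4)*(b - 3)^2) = b^2 - 7*b + 12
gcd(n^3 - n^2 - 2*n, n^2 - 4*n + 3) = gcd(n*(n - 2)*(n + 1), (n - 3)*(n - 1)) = 1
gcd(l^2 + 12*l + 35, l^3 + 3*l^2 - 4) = 1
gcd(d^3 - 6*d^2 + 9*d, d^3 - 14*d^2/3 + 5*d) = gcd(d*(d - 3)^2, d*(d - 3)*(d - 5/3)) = d^2 - 3*d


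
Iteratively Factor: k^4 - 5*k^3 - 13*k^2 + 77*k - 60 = (k + 4)*(k^3 - 9*k^2 + 23*k - 15) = (k - 1)*(k + 4)*(k^2 - 8*k + 15) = (k - 5)*(k - 1)*(k + 4)*(k - 3)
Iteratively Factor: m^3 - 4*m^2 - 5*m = (m - 5)*(m^2 + m) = m*(m - 5)*(m + 1)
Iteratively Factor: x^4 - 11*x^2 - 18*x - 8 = (x + 1)*(x^3 - x^2 - 10*x - 8) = (x - 4)*(x + 1)*(x^2 + 3*x + 2) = (x - 4)*(x + 1)^2*(x + 2)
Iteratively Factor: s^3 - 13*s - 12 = (s + 1)*(s^2 - s - 12) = (s - 4)*(s + 1)*(s + 3)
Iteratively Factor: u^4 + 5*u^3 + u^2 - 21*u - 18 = (u + 3)*(u^3 + 2*u^2 - 5*u - 6) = (u + 1)*(u + 3)*(u^2 + u - 6) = (u - 2)*(u + 1)*(u + 3)*(u + 3)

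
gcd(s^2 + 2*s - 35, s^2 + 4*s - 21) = s + 7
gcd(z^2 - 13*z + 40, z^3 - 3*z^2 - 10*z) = z - 5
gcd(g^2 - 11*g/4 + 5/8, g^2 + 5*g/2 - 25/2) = g - 5/2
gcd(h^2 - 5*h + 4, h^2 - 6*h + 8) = h - 4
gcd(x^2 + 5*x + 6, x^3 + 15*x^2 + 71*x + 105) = x + 3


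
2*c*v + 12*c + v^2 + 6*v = (2*c + v)*(v + 6)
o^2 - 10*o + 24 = (o - 6)*(o - 4)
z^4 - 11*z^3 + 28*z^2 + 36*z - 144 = (z - 6)*(z - 4)*(z - 3)*(z + 2)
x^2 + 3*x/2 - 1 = (x - 1/2)*(x + 2)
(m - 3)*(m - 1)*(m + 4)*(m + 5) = m^4 + 5*m^3 - 13*m^2 - 53*m + 60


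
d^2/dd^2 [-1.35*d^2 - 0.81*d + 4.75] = -2.70000000000000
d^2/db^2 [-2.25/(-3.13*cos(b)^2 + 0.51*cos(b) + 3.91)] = (88.1721*(1 - cos(b)^2)^2 - 10.775025*cos(b)^3 + 154.815975*cos(b)^2 + 17.063325*cos(b) - 144.4149)/(-3.13*cos(b)^2 + 0.51*cos(b) + 3.91)^3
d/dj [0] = 0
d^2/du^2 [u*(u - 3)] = 2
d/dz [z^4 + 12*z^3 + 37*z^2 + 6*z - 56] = 4*z^3 + 36*z^2 + 74*z + 6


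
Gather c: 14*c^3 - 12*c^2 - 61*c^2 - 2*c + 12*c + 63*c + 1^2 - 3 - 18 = 14*c^3 - 73*c^2 + 73*c - 20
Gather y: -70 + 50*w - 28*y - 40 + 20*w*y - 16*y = 50*w + y*(20*w - 44) - 110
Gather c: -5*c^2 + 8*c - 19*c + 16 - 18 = -5*c^2 - 11*c - 2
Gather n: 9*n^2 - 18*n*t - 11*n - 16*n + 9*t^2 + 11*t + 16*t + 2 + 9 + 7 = 9*n^2 + n*(-18*t - 27) + 9*t^2 + 27*t + 18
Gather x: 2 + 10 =12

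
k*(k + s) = k^2 + k*s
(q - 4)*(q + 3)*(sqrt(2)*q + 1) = sqrt(2)*q^3 - sqrt(2)*q^2 + q^2 - 12*sqrt(2)*q - q - 12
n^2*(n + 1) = n^3 + n^2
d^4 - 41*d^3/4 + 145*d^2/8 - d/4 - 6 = (d - 8)*(d - 2)*(d - 3/4)*(d + 1/2)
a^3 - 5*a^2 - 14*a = a*(a - 7)*(a + 2)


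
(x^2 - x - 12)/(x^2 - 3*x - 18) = (x - 4)/(x - 6)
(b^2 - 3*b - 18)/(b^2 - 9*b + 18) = (b + 3)/(b - 3)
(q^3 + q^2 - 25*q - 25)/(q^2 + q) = q - 25/q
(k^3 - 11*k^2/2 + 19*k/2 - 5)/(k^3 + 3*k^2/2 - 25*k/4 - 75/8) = 4*(k^2 - 3*k + 2)/(4*k^2 + 16*k + 15)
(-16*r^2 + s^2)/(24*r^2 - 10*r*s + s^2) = (-4*r - s)/(6*r - s)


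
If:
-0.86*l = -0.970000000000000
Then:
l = 1.13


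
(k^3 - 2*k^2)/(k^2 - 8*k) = k*(k - 2)/(k - 8)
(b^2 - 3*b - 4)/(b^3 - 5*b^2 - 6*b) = (b - 4)/(b*(b - 6))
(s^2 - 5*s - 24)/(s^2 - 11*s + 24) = (s + 3)/(s - 3)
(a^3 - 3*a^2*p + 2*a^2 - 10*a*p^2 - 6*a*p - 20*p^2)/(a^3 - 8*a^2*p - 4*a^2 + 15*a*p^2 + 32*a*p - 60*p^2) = (-a^2 - 2*a*p - 2*a - 4*p)/(-a^2 + 3*a*p + 4*a - 12*p)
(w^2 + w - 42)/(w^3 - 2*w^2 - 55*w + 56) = (w - 6)/(w^2 - 9*w + 8)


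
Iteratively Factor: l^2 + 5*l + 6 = (l + 3)*(l + 2)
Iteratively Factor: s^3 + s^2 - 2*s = (s)*(s^2 + s - 2) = s*(s - 1)*(s + 2)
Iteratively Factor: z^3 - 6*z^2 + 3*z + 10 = (z + 1)*(z^2 - 7*z + 10) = (z - 2)*(z + 1)*(z - 5)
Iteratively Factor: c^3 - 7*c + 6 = (c - 1)*(c^2 + c - 6) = (c - 1)*(c + 3)*(c - 2)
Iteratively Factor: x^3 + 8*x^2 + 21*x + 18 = (x + 3)*(x^2 + 5*x + 6) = (x + 2)*(x + 3)*(x + 3)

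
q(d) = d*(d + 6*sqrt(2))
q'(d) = 2*d + 6*sqrt(2)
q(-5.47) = -16.49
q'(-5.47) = -2.45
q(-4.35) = -17.99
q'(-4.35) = -0.21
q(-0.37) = -3.00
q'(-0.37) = 7.75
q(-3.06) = -16.60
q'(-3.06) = 2.37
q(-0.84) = -6.42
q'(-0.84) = 6.81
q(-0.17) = -1.41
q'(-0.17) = 8.15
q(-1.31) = -9.40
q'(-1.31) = 5.87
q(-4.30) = -18.00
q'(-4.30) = -0.11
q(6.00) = 86.91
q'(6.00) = 20.49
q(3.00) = 34.46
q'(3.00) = 14.49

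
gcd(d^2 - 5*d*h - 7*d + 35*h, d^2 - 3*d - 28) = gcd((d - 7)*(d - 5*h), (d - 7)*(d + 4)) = d - 7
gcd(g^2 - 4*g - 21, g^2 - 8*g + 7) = g - 7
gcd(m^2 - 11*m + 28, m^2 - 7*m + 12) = m - 4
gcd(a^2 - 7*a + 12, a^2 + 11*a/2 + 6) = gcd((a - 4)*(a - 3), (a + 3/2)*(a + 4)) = 1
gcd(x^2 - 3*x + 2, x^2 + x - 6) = x - 2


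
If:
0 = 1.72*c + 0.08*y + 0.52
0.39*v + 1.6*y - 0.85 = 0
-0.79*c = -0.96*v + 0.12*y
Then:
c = -0.33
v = -0.20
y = 0.58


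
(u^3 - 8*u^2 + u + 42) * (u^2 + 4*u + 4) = u^5 - 4*u^4 - 27*u^3 + 14*u^2 + 172*u + 168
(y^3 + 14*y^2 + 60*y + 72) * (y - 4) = y^4 + 10*y^3 + 4*y^2 - 168*y - 288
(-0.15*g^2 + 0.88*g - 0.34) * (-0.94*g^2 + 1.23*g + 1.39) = 0.141*g^4 - 1.0117*g^3 + 1.1935*g^2 + 0.805*g - 0.4726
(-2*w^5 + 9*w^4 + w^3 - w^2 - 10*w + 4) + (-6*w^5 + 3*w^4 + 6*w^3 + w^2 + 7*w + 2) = -8*w^5 + 12*w^4 + 7*w^3 - 3*w + 6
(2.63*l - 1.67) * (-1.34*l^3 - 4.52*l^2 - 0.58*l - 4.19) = -3.5242*l^4 - 9.6498*l^3 + 6.023*l^2 - 10.0511*l + 6.9973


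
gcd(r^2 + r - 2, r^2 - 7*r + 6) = r - 1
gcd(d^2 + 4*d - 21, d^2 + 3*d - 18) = d - 3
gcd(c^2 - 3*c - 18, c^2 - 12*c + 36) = c - 6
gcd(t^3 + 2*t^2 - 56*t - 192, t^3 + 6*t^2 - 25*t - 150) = t + 6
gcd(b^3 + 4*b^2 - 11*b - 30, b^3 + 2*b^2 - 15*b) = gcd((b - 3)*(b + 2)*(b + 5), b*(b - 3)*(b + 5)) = b^2 + 2*b - 15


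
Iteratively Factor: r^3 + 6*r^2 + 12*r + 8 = (r + 2)*(r^2 + 4*r + 4) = (r + 2)^2*(r + 2)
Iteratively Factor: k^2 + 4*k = (k)*(k + 4)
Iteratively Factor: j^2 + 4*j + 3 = (j + 1)*(j + 3)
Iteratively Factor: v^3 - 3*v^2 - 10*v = (v + 2)*(v^2 - 5*v) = (v - 5)*(v + 2)*(v)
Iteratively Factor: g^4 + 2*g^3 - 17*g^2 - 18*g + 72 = (g - 2)*(g^3 + 4*g^2 - 9*g - 36) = (g - 2)*(g + 3)*(g^2 + g - 12) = (g - 3)*(g - 2)*(g + 3)*(g + 4)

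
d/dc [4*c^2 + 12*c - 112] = 8*c + 12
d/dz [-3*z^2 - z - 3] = -6*z - 1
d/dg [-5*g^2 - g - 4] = -10*g - 1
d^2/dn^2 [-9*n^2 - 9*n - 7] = -18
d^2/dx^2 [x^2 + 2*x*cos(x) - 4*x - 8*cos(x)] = -2*x*cos(x) - 4*sin(x) + 8*cos(x) + 2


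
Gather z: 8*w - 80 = 8*w - 80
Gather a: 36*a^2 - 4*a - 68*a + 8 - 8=36*a^2 - 72*a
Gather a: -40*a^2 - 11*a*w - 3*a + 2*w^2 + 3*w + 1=-40*a^2 + a*(-11*w - 3) + 2*w^2 + 3*w + 1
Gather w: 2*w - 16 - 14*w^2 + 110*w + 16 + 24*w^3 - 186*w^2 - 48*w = 24*w^3 - 200*w^2 + 64*w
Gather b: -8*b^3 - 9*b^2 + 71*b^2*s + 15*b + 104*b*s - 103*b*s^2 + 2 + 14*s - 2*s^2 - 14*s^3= -8*b^3 + b^2*(71*s - 9) + b*(-103*s^2 + 104*s + 15) - 14*s^3 - 2*s^2 + 14*s + 2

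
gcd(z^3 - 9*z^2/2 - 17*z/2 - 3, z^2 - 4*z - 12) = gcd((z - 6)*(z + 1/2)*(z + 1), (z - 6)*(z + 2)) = z - 6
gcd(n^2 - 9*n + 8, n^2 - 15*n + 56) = n - 8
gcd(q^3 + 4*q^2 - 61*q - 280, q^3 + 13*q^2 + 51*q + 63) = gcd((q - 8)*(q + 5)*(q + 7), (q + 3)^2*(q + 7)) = q + 7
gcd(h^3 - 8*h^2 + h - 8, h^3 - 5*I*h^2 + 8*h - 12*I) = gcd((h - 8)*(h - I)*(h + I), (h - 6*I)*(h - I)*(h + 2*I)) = h - I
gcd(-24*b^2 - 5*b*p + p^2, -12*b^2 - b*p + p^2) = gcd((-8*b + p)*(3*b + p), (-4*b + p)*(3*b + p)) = 3*b + p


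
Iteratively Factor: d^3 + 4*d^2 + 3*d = (d + 3)*(d^2 + d) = d*(d + 3)*(d + 1)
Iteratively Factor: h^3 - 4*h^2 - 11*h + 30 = (h + 3)*(h^2 - 7*h + 10) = (h - 2)*(h + 3)*(h - 5)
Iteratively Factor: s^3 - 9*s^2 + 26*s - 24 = (s - 2)*(s^2 - 7*s + 12) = (s - 4)*(s - 2)*(s - 3)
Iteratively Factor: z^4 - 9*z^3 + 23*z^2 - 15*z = (z)*(z^3 - 9*z^2 + 23*z - 15) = z*(z - 3)*(z^2 - 6*z + 5) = z*(z - 5)*(z - 3)*(z - 1)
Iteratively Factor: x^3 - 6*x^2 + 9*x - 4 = (x - 4)*(x^2 - 2*x + 1) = (x - 4)*(x - 1)*(x - 1)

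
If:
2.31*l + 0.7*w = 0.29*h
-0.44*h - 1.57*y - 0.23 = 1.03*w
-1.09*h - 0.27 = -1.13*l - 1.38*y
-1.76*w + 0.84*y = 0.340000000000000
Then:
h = -0.18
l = 0.03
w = -0.18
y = 0.02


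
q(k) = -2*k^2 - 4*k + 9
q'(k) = -4*k - 4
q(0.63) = 5.69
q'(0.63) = -6.52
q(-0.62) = 10.71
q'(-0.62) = -1.52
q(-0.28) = 9.96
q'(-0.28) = -2.88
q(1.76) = -4.24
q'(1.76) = -11.04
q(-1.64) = 10.18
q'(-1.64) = 2.56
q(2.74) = -16.98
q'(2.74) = -14.96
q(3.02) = -21.32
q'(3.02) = -16.08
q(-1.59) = 10.30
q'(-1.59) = 2.36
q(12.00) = -327.00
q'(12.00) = -52.00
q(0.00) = 9.00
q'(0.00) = -4.00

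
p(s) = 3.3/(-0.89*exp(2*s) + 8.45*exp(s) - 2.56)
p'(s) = 3.3*(1.78*exp(2*s) - 8.45*exp(s))/(-0.89*exp(2*s) + 8.45*exp(s) - 2.56)^2 = (5.874*exp(s) - 27.885)*exp(s)/(0.89*exp(2*s) - 8.45*exp(s) + 2.56)^2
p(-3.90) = -1.38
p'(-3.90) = -0.10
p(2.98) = -0.02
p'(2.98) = 0.05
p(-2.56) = -1.73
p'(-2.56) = -0.58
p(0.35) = 0.43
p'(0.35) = -0.48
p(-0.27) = 0.98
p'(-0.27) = -1.57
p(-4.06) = -1.37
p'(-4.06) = -0.08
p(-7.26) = -1.29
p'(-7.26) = -0.00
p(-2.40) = -1.83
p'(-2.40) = -0.77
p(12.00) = 0.00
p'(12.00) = 0.00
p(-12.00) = -1.29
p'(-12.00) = 0.00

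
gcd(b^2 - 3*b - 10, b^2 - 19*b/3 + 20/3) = b - 5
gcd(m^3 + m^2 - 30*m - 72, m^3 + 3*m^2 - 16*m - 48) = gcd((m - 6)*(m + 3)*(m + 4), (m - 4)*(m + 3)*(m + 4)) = m^2 + 7*m + 12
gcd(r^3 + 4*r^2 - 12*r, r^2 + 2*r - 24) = r + 6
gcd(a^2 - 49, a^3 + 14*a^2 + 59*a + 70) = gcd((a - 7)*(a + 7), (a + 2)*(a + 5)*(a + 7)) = a + 7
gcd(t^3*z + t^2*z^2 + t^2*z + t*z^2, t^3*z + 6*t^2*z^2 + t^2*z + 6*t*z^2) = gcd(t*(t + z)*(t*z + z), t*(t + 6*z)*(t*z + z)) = t^2*z + t*z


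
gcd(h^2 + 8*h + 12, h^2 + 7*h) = 1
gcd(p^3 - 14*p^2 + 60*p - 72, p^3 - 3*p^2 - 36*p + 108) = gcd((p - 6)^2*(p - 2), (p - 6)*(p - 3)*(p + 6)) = p - 6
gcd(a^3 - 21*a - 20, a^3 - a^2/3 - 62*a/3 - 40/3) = a^2 - a - 20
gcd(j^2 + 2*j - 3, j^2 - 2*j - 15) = j + 3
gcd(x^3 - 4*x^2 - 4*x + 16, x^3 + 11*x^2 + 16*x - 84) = x - 2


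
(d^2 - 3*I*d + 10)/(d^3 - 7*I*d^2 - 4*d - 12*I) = (-d^2 + 3*I*d - 10)/(-d^3 + 7*I*d^2 + 4*d + 12*I)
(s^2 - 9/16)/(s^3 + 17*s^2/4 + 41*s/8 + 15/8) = (4*s - 3)/(2*(2*s^2 + 7*s + 5))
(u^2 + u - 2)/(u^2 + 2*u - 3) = (u + 2)/(u + 3)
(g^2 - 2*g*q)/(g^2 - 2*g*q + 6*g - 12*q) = g/(g + 6)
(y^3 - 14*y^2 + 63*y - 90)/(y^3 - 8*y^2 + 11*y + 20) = (y^2 - 9*y + 18)/(y^2 - 3*y - 4)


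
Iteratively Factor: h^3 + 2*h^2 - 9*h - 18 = (h + 2)*(h^2 - 9) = (h - 3)*(h + 2)*(h + 3)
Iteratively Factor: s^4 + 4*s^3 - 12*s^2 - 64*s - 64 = (s + 4)*(s^3 - 12*s - 16) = (s + 2)*(s + 4)*(s^2 - 2*s - 8) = (s - 4)*(s + 2)*(s + 4)*(s + 2)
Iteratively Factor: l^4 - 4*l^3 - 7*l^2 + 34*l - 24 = (l - 1)*(l^3 - 3*l^2 - 10*l + 24) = (l - 2)*(l - 1)*(l^2 - l - 12) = (l - 4)*(l - 2)*(l - 1)*(l + 3)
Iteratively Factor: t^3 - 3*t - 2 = (t + 1)*(t^2 - t - 2) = (t + 1)^2*(t - 2)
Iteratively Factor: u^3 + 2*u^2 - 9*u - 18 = (u + 3)*(u^2 - u - 6) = (u - 3)*(u + 3)*(u + 2)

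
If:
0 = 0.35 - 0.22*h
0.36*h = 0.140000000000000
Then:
No Solution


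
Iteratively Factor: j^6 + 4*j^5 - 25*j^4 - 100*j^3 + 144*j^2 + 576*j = (j - 3)*(j^5 + 7*j^4 - 4*j^3 - 112*j^2 - 192*j) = (j - 3)*(j + 3)*(j^4 + 4*j^3 - 16*j^2 - 64*j) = (j - 4)*(j - 3)*(j + 3)*(j^3 + 8*j^2 + 16*j) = (j - 4)*(j - 3)*(j + 3)*(j + 4)*(j^2 + 4*j) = j*(j - 4)*(j - 3)*(j + 3)*(j + 4)*(j + 4)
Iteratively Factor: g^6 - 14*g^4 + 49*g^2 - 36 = (g - 1)*(g^5 + g^4 - 13*g^3 - 13*g^2 + 36*g + 36) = (g - 3)*(g - 1)*(g^4 + 4*g^3 - g^2 - 16*g - 12) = (g - 3)*(g - 2)*(g - 1)*(g^3 + 6*g^2 + 11*g + 6) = (g - 3)*(g - 2)*(g - 1)*(g + 2)*(g^2 + 4*g + 3) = (g - 3)*(g - 2)*(g - 1)*(g + 2)*(g + 3)*(g + 1)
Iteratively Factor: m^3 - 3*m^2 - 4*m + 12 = (m - 2)*(m^2 - m - 6) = (m - 2)*(m + 2)*(m - 3)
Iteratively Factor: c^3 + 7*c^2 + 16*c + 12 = (c + 3)*(c^2 + 4*c + 4) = (c + 2)*(c + 3)*(c + 2)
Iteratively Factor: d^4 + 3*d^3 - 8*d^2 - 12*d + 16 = (d + 4)*(d^3 - d^2 - 4*d + 4) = (d - 2)*(d + 4)*(d^2 + d - 2) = (d - 2)*(d - 1)*(d + 4)*(d + 2)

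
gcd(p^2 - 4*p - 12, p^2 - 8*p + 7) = 1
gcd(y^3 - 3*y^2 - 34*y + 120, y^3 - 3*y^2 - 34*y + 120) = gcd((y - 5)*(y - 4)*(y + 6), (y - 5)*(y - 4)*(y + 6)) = y^3 - 3*y^2 - 34*y + 120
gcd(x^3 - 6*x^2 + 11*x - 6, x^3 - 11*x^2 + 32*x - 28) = x - 2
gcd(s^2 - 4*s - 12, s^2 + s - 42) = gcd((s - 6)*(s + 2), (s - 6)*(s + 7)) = s - 6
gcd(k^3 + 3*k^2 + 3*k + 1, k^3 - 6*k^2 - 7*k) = k + 1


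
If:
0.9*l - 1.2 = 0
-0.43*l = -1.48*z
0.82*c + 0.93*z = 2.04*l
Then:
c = 2.88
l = 1.33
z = 0.39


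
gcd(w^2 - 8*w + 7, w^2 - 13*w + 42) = w - 7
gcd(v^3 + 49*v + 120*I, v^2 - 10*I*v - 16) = v - 8*I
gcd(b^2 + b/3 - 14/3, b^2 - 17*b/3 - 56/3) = b + 7/3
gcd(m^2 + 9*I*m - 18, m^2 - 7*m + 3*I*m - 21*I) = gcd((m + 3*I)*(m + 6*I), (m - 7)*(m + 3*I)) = m + 3*I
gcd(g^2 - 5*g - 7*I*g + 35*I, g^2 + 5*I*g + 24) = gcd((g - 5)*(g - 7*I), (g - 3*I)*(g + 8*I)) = 1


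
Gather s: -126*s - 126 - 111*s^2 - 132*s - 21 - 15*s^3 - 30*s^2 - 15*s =-15*s^3 - 141*s^2 - 273*s - 147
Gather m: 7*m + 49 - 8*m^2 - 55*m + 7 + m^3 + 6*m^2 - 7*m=m^3 - 2*m^2 - 55*m + 56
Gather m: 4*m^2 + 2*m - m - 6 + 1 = 4*m^2 + m - 5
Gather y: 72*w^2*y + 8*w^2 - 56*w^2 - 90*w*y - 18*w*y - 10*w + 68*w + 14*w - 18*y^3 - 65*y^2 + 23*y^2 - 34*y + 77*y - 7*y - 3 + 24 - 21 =-48*w^2 + 72*w - 18*y^3 - 42*y^2 + y*(72*w^2 - 108*w + 36)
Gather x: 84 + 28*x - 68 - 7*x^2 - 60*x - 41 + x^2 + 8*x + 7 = -6*x^2 - 24*x - 18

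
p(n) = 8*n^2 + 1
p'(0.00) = 0.00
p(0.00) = 1.00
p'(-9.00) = -144.00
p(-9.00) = 649.00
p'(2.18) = 34.88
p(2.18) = 39.02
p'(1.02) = 16.32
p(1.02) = 9.32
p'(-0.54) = -8.64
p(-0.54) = 3.33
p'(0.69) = 11.04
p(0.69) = 4.81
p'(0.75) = 12.00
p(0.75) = 5.50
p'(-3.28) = -52.48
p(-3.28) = 87.07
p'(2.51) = 40.16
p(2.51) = 51.40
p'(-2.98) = -47.68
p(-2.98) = 72.04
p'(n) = 16*n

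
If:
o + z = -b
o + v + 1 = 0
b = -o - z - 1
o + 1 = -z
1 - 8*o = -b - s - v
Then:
No Solution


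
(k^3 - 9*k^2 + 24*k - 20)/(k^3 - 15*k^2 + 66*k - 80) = (k - 2)/(k - 8)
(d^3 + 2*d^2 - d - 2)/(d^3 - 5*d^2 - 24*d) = (-d^3 - 2*d^2 + d + 2)/(d*(-d^2 + 5*d + 24))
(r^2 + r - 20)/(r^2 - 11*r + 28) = (r + 5)/(r - 7)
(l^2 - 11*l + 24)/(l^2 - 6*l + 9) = (l - 8)/(l - 3)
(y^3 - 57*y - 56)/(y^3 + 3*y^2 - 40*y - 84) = (y^2 - 7*y - 8)/(y^2 - 4*y - 12)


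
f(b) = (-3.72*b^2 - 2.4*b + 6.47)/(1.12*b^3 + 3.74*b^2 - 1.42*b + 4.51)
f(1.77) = -0.47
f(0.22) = 1.31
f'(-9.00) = 0.10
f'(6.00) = 0.04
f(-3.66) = -7.06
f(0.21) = 1.32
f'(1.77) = -0.25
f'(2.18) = -0.07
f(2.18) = -0.53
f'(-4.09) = 71.68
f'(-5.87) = 0.57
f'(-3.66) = 28.46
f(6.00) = -0.38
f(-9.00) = 0.55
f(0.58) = 0.74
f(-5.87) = 1.27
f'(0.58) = -1.88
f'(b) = (-7.44*b - 2.4)/(1.12*b^3 + 3.74*b^2 - 1.42*b + 4.51) + (-3.72*b^2 - 2.4*b + 6.47)*(-3.36*b^2 - 7.48*b + 1.42)/(1.12*b^3 + 3.74*b^2 - 1.42*b + 4.51)^2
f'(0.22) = -1.04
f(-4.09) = 12.26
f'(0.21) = -0.99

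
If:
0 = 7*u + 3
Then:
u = -3/7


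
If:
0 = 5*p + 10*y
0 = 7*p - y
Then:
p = 0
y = 0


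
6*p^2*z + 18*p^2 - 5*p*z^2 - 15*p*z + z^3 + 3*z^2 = (-3*p + z)*(-2*p + z)*(z + 3)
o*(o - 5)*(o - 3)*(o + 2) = o^4 - 6*o^3 - o^2 + 30*o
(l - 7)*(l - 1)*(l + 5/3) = l^3 - 19*l^2/3 - 19*l/3 + 35/3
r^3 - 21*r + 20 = (r - 4)*(r - 1)*(r + 5)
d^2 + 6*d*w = d*(d + 6*w)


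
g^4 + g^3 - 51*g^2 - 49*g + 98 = (g - 7)*(g - 1)*(g + 2)*(g + 7)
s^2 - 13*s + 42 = (s - 7)*(s - 6)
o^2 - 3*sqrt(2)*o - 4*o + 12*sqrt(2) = (o - 4)*(o - 3*sqrt(2))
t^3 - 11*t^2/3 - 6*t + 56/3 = (t - 4)*(t - 2)*(t + 7/3)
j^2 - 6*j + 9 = (j - 3)^2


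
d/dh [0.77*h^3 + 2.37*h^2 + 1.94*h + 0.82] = 2.31*h^2 + 4.74*h + 1.94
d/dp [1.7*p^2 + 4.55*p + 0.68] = 3.4*p + 4.55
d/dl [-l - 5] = -1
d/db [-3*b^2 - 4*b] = -6*b - 4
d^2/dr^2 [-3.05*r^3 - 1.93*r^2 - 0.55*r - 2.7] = -18.3*r - 3.86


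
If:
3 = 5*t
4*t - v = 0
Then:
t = 3/5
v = 12/5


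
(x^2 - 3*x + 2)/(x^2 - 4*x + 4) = (x - 1)/(x - 2)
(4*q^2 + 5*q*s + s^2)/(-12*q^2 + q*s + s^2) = (-q - s)/(3*q - s)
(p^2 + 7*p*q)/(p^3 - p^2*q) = (p + 7*q)/(p*(p - q))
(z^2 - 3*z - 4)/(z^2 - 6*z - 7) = (z - 4)/(z - 7)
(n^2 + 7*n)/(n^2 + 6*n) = (n + 7)/(n + 6)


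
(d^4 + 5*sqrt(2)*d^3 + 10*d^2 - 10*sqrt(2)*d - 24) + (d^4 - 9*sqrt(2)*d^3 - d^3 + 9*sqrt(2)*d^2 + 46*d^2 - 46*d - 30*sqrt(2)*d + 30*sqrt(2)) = 2*d^4 - 4*sqrt(2)*d^3 - d^3 + 9*sqrt(2)*d^2 + 56*d^2 - 40*sqrt(2)*d - 46*d - 24 + 30*sqrt(2)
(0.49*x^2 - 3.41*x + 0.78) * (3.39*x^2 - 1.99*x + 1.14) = 1.6611*x^4 - 12.535*x^3 + 9.9887*x^2 - 5.4396*x + 0.8892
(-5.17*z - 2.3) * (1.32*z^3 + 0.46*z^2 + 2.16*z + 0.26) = -6.8244*z^4 - 5.4142*z^3 - 12.2252*z^2 - 6.3122*z - 0.598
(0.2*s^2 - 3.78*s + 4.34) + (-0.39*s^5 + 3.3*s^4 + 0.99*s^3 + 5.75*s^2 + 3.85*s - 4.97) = -0.39*s^5 + 3.3*s^4 + 0.99*s^3 + 5.95*s^2 + 0.0700000000000003*s - 0.63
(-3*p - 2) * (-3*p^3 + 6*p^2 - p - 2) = 9*p^4 - 12*p^3 - 9*p^2 + 8*p + 4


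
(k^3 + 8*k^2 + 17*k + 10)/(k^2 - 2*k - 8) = (k^2 + 6*k + 5)/(k - 4)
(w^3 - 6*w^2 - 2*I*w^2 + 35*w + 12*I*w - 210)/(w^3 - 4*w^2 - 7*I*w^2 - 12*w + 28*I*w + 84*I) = (w + 5*I)/(w + 2)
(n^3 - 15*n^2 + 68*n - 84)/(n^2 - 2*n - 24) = (n^2 - 9*n + 14)/(n + 4)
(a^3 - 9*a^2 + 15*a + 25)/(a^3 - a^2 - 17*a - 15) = (a - 5)/(a + 3)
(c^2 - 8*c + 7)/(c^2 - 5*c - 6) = (-c^2 + 8*c - 7)/(-c^2 + 5*c + 6)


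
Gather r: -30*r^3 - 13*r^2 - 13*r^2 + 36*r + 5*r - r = -30*r^3 - 26*r^2 + 40*r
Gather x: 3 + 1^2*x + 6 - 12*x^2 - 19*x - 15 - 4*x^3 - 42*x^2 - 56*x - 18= -4*x^3 - 54*x^2 - 74*x - 24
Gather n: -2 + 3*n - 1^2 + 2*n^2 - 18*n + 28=2*n^2 - 15*n + 25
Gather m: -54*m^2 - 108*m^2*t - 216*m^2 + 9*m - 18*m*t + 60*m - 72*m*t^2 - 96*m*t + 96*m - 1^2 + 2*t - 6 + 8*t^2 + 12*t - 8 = m^2*(-108*t - 270) + m*(-72*t^2 - 114*t + 165) + 8*t^2 + 14*t - 15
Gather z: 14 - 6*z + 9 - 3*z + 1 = 24 - 9*z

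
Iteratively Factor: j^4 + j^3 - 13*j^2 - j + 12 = (j + 4)*(j^3 - 3*j^2 - j + 3) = (j - 1)*(j + 4)*(j^2 - 2*j - 3) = (j - 3)*(j - 1)*(j + 4)*(j + 1)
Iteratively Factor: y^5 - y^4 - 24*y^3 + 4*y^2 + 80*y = (y)*(y^4 - y^3 - 24*y^2 + 4*y + 80) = y*(y - 5)*(y^3 + 4*y^2 - 4*y - 16) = y*(y - 5)*(y + 4)*(y^2 - 4) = y*(y - 5)*(y + 2)*(y + 4)*(y - 2)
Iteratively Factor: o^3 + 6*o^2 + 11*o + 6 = (o + 1)*(o^2 + 5*o + 6) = (o + 1)*(o + 2)*(o + 3)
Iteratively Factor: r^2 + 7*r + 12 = (r + 4)*(r + 3)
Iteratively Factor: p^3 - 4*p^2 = (p)*(p^2 - 4*p) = p^2*(p - 4)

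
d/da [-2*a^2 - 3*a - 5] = -4*a - 3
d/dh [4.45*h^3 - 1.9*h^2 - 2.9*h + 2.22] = 13.35*h^2 - 3.8*h - 2.9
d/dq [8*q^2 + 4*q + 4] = 16*q + 4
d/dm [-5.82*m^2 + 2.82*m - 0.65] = 2.82 - 11.64*m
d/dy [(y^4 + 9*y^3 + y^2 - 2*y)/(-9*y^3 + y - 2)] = (-9*y^6 + 12*y^4 - 26*y^3 - 53*y^2 - 4*y + 4)/(81*y^6 - 18*y^4 + 36*y^3 + y^2 - 4*y + 4)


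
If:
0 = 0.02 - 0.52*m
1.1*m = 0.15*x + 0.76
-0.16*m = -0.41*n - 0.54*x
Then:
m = 0.04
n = 6.32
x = -4.78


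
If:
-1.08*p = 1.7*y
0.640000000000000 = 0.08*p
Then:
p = 8.00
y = -5.08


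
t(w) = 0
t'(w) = 0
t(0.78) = 0.00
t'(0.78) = 0.00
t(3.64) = 0.00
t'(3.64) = 0.00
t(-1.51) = 0.00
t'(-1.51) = 0.00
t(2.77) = 0.00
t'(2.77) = 0.00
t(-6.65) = 0.00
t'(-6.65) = 0.00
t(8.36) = 0.00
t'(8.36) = 0.00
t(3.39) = 0.00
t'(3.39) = 0.00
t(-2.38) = 0.00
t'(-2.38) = 0.00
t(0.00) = 0.00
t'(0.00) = 0.00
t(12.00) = 0.00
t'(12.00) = 0.00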